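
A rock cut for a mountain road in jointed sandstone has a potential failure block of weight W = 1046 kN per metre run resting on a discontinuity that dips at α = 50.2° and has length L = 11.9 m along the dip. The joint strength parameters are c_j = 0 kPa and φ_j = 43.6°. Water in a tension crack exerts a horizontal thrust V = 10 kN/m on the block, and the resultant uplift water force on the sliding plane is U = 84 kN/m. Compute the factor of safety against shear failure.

FS = 0.68

Resolving the block weight along and normal to the plane and applying the Mohr–Coulomb strength on the joint:
N' = W cosα − U − V sinα = 1046·cos50.2° − 84 − 10·sin50.2° = 577.9 kN/m
Driving force T = W sinα + V cosα = 1046·sin50.2° + 10·cos50.2° = 810.0 kN/m
Resisting force R = c_j·L + N'·tanφ_j = 0·11.9 + 577.9·tan43.6° = 0.0 + 550.3 = 550.3 kN/m
FS = R / T = 550.3 / 810.0 = 0.679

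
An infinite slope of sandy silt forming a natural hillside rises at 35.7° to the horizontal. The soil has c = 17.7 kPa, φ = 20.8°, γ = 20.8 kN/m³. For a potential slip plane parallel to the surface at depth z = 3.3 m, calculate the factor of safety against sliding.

For an infinite slope with a slip plane parallel to the surface (no pore pressure): FS = [c + γz cos²β tanφ] / [γz sinβ cosβ].
γz = 20.8·3.3 = 68.64 kN/m²
Numerator = 17.7 + 68.64·cos²35.7°·tan20.8° = 17.7 + 68.64·0.6595·0.3799 = 34.895 kPa
Denominator = 68.64·sin35.7°·cos35.7° = 68.64·0.5835·0.8121 = 32.527 kPa
FS = 34.895 / 32.527 = 1.073

FS = 1.07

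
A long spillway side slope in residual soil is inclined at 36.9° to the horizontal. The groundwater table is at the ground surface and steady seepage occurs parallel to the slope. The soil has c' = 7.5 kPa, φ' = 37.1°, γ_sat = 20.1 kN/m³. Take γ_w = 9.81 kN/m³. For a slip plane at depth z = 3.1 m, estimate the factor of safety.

FS = 0.77

With seepage parallel to the slope and the water table at the surface, the effective normal stress on the slip plane uses the buoyant unit weight γ' = γ_sat − γ_w while the driving shear stress uses γ_sat:
FS = [c' + γ' z cos²β tanφ'] / [γ_sat z sinβ cosβ]
γ' = 20.1 − 9.81 = 10.29 kN/m³
Numerator = 7.5 + 10.29·3.1·cos²36.9°·tan37.1° = 7.5 + 10.29·3.1·0.6395·0.7563 = 22.928 kPa
Denominator = 20.1·3.1·sin36.9°·cos36.9° = 20.1·3.1·0.6004·0.7997 = 29.918 kPa
FS = 22.928 / 29.918 = 0.766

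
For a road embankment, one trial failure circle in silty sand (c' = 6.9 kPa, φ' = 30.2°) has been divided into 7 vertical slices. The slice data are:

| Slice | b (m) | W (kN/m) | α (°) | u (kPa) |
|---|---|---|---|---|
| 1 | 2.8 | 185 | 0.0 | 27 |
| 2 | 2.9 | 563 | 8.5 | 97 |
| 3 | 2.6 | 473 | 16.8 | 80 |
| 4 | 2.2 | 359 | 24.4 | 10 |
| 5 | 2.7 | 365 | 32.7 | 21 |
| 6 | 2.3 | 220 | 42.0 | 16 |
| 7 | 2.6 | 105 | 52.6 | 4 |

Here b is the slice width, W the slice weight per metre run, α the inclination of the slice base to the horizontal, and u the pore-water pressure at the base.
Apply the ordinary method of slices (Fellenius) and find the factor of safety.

Ordinary method of slices: FS = Σ[c'·Δl_i + (W_i cosα_i − u_i·Δl_i)·tanφ'] / Σ W_i sinα_i, with Δl_i = b_i / cosα_i.
Slice 1: Δl = 2.8/cos0.0° = 2.800 m; N'_1 = 185·cos0.0° − 27·2.800 = 109.4; c'Δl = 19.32; W sinα = 0.0
Slice 2: Δl = 2.9/cos8.5° = 2.932 m; N'_2 = 563·cos8.5° − 97·2.932 = 272.4; c'Δl = 20.23; W sinα = 83.2
Slice 3: Δl = 2.6/cos16.8° = 2.716 m; N'_3 = 473·cos16.8° − 80·2.716 = 235.5; c'Δl = 18.74; W sinα = 136.7
Slice 4: Δl = 2.2/cos24.4° = 2.416 m; N'_4 = 359·cos24.4° − 10·2.416 = 302.8; c'Δl = 16.67; W sinα = 148.3
Slice 5: Δl = 2.7/cos32.7° = 3.209 m; N'_5 = 365·cos32.7° − 21·3.209 = 239.8; c'Δl = 22.14; W sinα = 197.2
Slice 6: Δl = 2.3/cos42.0° = 3.095 m; N'_6 = 220·cos42.0° − 16·3.095 = 114.0; c'Δl = 21.36; W sinα = 147.2
Slice 7: Δl = 2.6/cos52.6° = 4.281 m; N'_7 = 105·cos52.6° − 4·4.281 = 46.7; c'Δl = 29.54; W sinα = 83.4
Σc'Δl = 148.0 kN/m; ΣN' = 1320.5 kN/m; ΣW sinα = 796.0 kN/m
Resisting = 148.0 + 1320.5·tan30.2° = 148.0 + 768.6 = 916.5 kN/m
FS = 916.5 / 796.0 = 1.151

FS = 1.15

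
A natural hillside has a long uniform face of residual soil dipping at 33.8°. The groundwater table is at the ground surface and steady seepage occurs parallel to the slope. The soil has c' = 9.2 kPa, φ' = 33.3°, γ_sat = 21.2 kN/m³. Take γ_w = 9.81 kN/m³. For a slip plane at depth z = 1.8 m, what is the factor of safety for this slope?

With seepage parallel to the slope and the water table at the surface, the effective normal stress on the slip plane uses the buoyant unit weight γ' = γ_sat − γ_w while the driving shear stress uses γ_sat:
FS = [c' + γ' z cos²β tanφ'] / [γ_sat z sinβ cosβ]
γ' = 21.2 − 9.81 = 11.39 kN/m³
Numerator = 9.2 + 11.39·1.8·cos²33.8°·tan33.3° = 9.2 + 11.39·1.8·0.6905·0.6569 = 18.500 kPa
Denominator = 21.2·1.8·sin33.8°·cos33.8° = 21.2·1.8·0.5563·0.8310 = 17.640 kPa
FS = 18.500 / 17.640 = 1.049

FS = 1.05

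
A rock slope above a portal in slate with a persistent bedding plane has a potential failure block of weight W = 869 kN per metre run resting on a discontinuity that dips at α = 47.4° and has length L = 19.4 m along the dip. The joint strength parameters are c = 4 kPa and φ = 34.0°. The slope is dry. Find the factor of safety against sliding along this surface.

Resolving the block weight along and normal to the plane and applying the Mohr–Coulomb strength on the joint:
N' = W cosα = 869·cos47.4° = 588.2 kN/m
Driving force T = W sinα = 869·sin47.4° = 639.7 kN/m
Resisting force R = c·L + N'·tanφ = 4·19.4 + 588.2·tan34.0° = 77.6 + 396.7 = 474.3 kN/m
FS = R / T = 474.3 / 639.7 = 0.742

FS = 0.74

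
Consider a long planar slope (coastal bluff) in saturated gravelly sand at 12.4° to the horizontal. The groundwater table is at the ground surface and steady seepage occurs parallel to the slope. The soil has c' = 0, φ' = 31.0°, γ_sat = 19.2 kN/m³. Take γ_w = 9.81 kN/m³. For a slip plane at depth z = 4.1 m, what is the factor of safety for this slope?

FS = 1.34

With seepage parallel to the slope and the water table at the surface, the effective normal stress on the slip plane uses the buoyant unit weight γ' = γ_sat − γ_w while the driving shear stress uses γ_sat:
FS = [c' + γ' z cos²β tanφ'] / [γ_sat z sinβ cosβ]
(For c' = 0 this reduces to FS = (γ'/γ_sat)·tanφ'/tanβ.)
γ' = 19.2 − 9.81 = 9.39 kN/m³
Numerator = 0.0 + 9.39·4.1·cos²12.4°·tan31.0° = 0.0 + 9.39·4.1·0.9539·0.6009 = 22.066 kPa
Denominator = 19.2·4.1·sin12.4°·cos12.4° = 19.2·4.1·0.2147·0.9767 = 16.510 kPa
FS = 22.066 / 16.510 = 1.337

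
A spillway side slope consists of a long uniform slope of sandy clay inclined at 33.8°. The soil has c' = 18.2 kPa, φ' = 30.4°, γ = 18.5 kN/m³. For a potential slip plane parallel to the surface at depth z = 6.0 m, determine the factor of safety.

For an infinite slope with a slip plane parallel to the surface (no pore pressure): FS = [c' + γz cos²β tanφ'] / [γz sinβ cosβ].
γz = 18.5·6.0 = 111.00 kN/m²
Numerator = 18.2 + 111.00·cos²33.8°·tan30.4° = 18.2 + 111.00·0.6905·0.5867 = 63.170 kPa
Denominator = 111.00·sin33.8°·cos33.8° = 111.00·0.5563·0.8310 = 51.312 kPa
FS = 63.170 / 51.312 = 1.231

FS = 1.23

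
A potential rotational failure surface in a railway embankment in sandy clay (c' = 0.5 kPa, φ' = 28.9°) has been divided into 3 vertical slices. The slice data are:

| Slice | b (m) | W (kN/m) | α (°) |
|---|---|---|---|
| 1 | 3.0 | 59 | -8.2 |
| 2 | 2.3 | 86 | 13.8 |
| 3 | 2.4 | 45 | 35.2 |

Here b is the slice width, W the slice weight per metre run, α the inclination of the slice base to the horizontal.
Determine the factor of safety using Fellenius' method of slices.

Ordinary method of slices: FS = Σ[c'·Δl_i + (W_i cosα_i)·tanφ'] / Σ W_i sinα_i, with Δl_i = b_i / cosα_i.
Slice 1: Δl = 3.0/cos(-8.2°) = 3.031 m; N'_1 = 59·cos(-8.2°) = 58.4; c'Δl = 1.52; W sinα = -8.4
Slice 2: Δl = 2.3/cos13.8° = 2.368 m; N'_2 = 86·cos13.8° = 83.5; c'Δl = 1.18; W sinα = 20.5
Slice 3: Δl = 2.4/cos35.2° = 2.937 m; N'_3 = 45·cos35.2° = 36.8; c'Δl = 1.47; W sinα = 25.9
Σc'Δl = 4.2 kN/m; ΣN' = 178.7 kN/m; ΣW sinα = 38.0 kN/m
Resisting = 4.2 + 178.7·tan28.9° = 4.2 + 98.6 = 102.8 kN/m
FS = 102.8 / 38.0 = 2.703

FS = 2.70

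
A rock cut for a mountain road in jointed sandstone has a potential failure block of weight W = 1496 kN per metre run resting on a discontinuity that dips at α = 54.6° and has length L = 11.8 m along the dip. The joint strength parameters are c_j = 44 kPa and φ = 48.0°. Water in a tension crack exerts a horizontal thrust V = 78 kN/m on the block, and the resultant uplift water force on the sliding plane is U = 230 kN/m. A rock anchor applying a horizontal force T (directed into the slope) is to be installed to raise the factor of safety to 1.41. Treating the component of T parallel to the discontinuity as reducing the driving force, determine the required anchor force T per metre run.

T = 364 kN/m

Resolving forces along and normal to the sliding plane, with the horizontal anchor force T adding T·sinα to the effective normal force and T·cosα acting up the plane against the driving force:
FS = [c_jL + (W cosα − U − V sinα + T sinα) tanφ] / [W sinα + V cosα − T cosα]
Without the anchor: N' = 573.0 kN/m, driving T_d = 1264.6 kN/m, resisting R = 44·11.8 + 573.0·tan48.0° = 1155.6 kN/m, FS = 0.91.
Setting FS = 1.41 and solving for T:
1.41·(1264.6 − T cos54.6°) = 1155.6 + T sin54.6°·tan48.0°
T·(sin54.6°·tan48.0° + 1.41·cos54.6°) = 1.41·1264.6 − 1155.6
T·(0.8151·1.1106 + 1.41·0.5793) = 1783.1 − 1155.6 = 627.5
T·1.7221 = 627.5
T = 364.4 kN/m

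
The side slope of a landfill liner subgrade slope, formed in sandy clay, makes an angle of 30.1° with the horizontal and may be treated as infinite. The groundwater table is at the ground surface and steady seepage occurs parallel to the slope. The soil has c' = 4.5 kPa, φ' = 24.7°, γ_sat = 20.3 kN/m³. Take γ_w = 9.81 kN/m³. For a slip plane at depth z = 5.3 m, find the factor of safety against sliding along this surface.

FS = 0.51

With seepage parallel to the slope and the water table at the surface, the effective normal stress on the slip plane uses the buoyant unit weight γ' = γ_sat − γ_w while the driving shear stress uses γ_sat:
FS = [c' + γ' z cos²β tanφ'] / [γ_sat z sinβ cosβ]
γ' = 20.3 − 9.81 = 10.49 kN/m³
Numerator = 4.5 + 10.49·5.3·cos²30.1°·tan24.7° = 4.5 + 10.49·5.3·0.7485·0.4599 = 23.640 kPa
Denominator = 20.3·5.3·sin30.1°·cos30.1° = 20.3·5.3·0.5015·0.8652 = 46.681 kPa
FS = 23.640 / 46.681 = 0.506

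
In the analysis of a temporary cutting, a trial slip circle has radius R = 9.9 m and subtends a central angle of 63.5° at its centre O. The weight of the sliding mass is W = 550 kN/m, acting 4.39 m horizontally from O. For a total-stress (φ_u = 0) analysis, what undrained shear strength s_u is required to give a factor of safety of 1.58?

FS = s_u·L_a·R / (W·d), so s_u = FS·W·d / (L_a·R).
Arc length L_a = R·θ = 9.9·(63.5°·π/180) = 9.9·1.1083 = 10.97 m
s_u = 1.58·550·4.39 / (10.97·9.9) = 3814.9 / 108.62 = 35.12 kPa

s_u = 35.1 kPa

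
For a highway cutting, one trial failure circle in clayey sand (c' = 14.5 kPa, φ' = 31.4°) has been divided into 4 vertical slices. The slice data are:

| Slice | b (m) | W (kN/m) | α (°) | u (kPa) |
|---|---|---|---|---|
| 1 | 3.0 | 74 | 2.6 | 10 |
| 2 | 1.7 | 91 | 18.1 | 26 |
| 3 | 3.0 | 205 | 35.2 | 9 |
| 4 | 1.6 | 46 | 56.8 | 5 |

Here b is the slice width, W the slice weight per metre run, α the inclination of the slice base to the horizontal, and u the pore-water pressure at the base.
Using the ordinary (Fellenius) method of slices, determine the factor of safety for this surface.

FS = 1.62

Ordinary method of slices: FS = Σ[c'·Δl_i + (W_i cosα_i − u_i·Δl_i)·tanφ'] / Σ W_i sinα_i, with Δl_i = b_i / cosα_i.
Slice 1: Δl = 3.0/cos2.6° = 3.003 m; N'_1 = 74·cos2.6° − 10·3.003 = 43.9; c'Δl = 43.54; W sinα = 3.4
Slice 2: Δl = 1.7/cos18.1° = 1.789 m; N'_2 = 91·cos18.1° − 26·1.789 = 40.0; c'Δl = 25.93; W sinα = 28.3
Slice 3: Δl = 3.0/cos35.2° = 3.671 m; N'_3 = 205·cos35.2° − 9·3.671 = 134.5; c'Δl = 53.23; W sinα = 118.2
Slice 4: Δl = 1.6/cos56.8° = 2.922 m; N'_4 = 46·cos56.8° − 5·2.922 = 10.6; c'Δl = 42.37; W sinα = 38.5
Σc'Δl = 165.1 kN/m; ΣN' = 228.9 kN/m; ΣW sinα = 188.3 kN/m
Resisting = 165.1 + 228.9·tan31.4° = 165.1 + 139.7 = 304.8 kN/m
FS = 304.8 / 188.3 = 1.619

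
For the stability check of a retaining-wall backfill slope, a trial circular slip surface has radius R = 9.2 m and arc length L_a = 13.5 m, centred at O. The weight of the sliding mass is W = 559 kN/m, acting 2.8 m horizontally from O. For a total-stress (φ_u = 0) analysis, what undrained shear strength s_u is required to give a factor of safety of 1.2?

s_u = 15.1 kPa

FS = s_u·L_a·R / (W·d), so s_u = FS·W·d / (L_a·R).
s_u = 1.2·559·2.8 / (13.50·9.2) = 1878.2 / 124.20 = 15.12 kPa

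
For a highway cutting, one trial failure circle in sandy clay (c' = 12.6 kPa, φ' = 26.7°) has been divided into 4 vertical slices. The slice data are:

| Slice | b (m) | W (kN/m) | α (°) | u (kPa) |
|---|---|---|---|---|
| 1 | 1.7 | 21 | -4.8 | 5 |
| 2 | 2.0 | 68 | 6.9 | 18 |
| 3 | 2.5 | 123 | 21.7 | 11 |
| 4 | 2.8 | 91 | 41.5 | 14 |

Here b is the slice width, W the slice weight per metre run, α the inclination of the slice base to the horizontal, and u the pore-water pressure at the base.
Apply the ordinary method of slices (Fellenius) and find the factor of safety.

FS = 1.79

Ordinary method of slices: FS = Σ[c'·Δl_i + (W_i cosα_i − u_i·Δl_i)·tanφ'] / Σ W_i sinα_i, with Δl_i = b_i / cosα_i.
Slice 1: Δl = 1.7/cos(-4.8°) = 1.706 m; N'_1 = 21·cos(-4.8°) − 5·1.706 = 12.4; c'Δl = 21.50; W sinα = -1.8
Slice 2: Δl = 2.0/cos6.9° = 2.015 m; N'_2 = 68·cos6.9° − 18·2.015 = 31.2; c'Δl = 25.38; W sinα = 8.2
Slice 3: Δl = 2.5/cos21.7° = 2.691 m; N'_3 = 123·cos21.7° − 11·2.691 = 84.7; c'Δl = 33.90; W sinα = 45.5
Slice 4: Δl = 2.8/cos41.5° = 3.739 m; N'_4 = 91·cos41.5° − 14·3.739 = 15.8; c'Δl = 47.11; W sinα = 60.3
Σc'Δl = 127.9 kN/m; ΣN' = 144.1 kN/m; ΣW sinα = 112.2 kN/m
Resisting = 127.9 + 144.1·tan26.7° = 127.9 + 72.5 = 200.4 kN/m
FS = 200.4 / 112.2 = 1.786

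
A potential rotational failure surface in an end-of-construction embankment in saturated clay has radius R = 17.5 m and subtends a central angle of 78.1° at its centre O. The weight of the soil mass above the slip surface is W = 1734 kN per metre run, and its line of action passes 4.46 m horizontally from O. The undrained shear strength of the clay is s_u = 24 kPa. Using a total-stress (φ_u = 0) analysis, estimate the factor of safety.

Taking moments about the centre O, the resisting moment is provided by the undrained shear strength acting along the arc:
Arc length L_a = R·θ = 17.5·(78.1°·π/180) = 17.5·1.3631 = 23.85 m
M_R = s_u·L_a·R = 24·23.85·17.5 = 10018.8 kN·m/m
M_D = W·d = 1734·4.46 = 7733.6 kN·m/m
FS = M_R / M_D = 10018.8 / 7733.6 = 1.295

FS = 1.30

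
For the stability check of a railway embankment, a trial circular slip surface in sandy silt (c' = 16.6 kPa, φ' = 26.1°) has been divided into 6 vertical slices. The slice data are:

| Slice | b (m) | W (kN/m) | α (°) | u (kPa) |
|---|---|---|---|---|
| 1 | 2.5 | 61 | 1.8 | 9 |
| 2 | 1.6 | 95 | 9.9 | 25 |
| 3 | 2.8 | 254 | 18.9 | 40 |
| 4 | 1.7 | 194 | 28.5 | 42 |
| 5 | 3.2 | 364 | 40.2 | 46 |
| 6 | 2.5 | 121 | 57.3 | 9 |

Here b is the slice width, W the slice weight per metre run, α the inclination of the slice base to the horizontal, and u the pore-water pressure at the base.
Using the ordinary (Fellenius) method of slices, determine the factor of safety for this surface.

FS = 0.94

Ordinary method of slices: FS = Σ[c'·Δl_i + (W_i cosα_i − u_i·Δl_i)·tanφ'] / Σ W_i sinα_i, with Δl_i = b_i / cosα_i.
Slice 1: Δl = 2.5/cos1.8° = 2.501 m; N'_1 = 61·cos1.8° − 9·2.501 = 38.5; c'Δl = 41.52; W sinα = 1.9
Slice 2: Δl = 1.6/cos9.9° = 1.624 m; N'_2 = 95·cos9.9° − 25·1.624 = 53.0; c'Δl = 26.96; W sinα = 16.3
Slice 3: Δl = 2.8/cos18.9° = 2.960 m; N'_3 = 254·cos18.9° − 40·2.960 = 121.9; c'Δl = 49.13; W sinα = 82.3
Slice 4: Δl = 1.7/cos28.5° = 1.934 m; N'_4 = 194·cos28.5° − 42·1.934 = 89.2; c'Δl = 32.11; W sinα = 92.6
Slice 5: Δl = 3.2/cos40.2° = 4.190 m; N'_5 = 364·cos40.2° − 46·4.190 = 85.3; c'Δl = 69.55; W sinα = 234.9
Slice 6: Δl = 2.5/cos57.3° = 4.628 m; N'_6 = 121·cos57.3° − 9·4.628 = 23.7; c'Δl = 76.82; W sinα = 101.8
Σc'Δl = 296.1 kN/m; ΣN' = 411.6 kN/m; ΣW sinα = 529.9 kN/m
Resisting = 296.1 + 411.6·tan26.1° = 296.1 + 201.7 = 497.7 kN/m
FS = 497.7 / 529.9 = 0.939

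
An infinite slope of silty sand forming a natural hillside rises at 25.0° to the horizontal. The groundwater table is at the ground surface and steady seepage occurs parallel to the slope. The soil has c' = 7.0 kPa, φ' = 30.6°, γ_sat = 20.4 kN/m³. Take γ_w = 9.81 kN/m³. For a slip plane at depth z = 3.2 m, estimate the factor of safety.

FS = 0.94

With seepage parallel to the slope and the water table at the surface, the effective normal stress on the slip plane uses the buoyant unit weight γ' = γ_sat − γ_w while the driving shear stress uses γ_sat:
FS = [c' + γ' z cos²β tanφ'] / [γ_sat z sinβ cosβ]
γ' = 20.4 − 9.81 = 10.59 kN/m³
Numerator = 7.0 + 10.59·3.2·cos²25.0°·tan30.6° = 7.0 + 10.59·3.2·0.8214·0.5914 = 23.462 kPa
Denominator = 20.4·3.2·sin25.0°·cos25.0° = 20.4·3.2·0.4226·0.9063 = 25.004 kPa
FS = 23.462 / 25.004 = 0.938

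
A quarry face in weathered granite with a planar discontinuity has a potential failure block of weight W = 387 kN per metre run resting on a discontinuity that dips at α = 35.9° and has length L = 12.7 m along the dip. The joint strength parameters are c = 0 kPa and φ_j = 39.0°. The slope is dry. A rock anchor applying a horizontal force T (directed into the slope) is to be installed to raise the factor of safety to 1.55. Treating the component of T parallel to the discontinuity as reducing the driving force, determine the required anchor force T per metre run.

T = 57 kN/m

Resolving forces along and normal to the sliding plane, with the horizontal anchor force T adding T·sinα to the effective normal force and T·cosα acting up the plane against the driving force:
FS = [cL + (W cosα + T sinα) tanφ_j] / [W sinα − T cosα]
Without the anchor: N' = 313.5 kN/m, driving T_d = 226.9 kN/m, resisting R = 0·12.7 + 313.5·tan39.0° = 253.9 kN/m, FS = 1.12.
Setting FS = 1.55 and solving for T:
1.55·(226.9 − T cos35.9°) = 253.9 + T sin35.9°·tan39.0°
T·(sin35.9°·tan39.0° + 1.55·cos35.9°) = 1.55·226.9 − 253.9
T·(0.5864·0.8098 + 1.55·0.8100) = 351.7 − 253.9 = 97.9
T·1.7304 = 97.9
T = 56.6 kN/m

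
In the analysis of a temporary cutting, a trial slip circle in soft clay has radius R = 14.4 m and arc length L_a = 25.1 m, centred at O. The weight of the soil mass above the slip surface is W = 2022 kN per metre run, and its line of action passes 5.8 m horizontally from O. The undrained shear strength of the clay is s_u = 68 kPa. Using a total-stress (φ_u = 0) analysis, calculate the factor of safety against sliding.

Taking moments about the centre O, the resisting moment is provided by the undrained shear strength acting along the arc:
M_R = s_u·L_a·R = 68·25.10·14.4 = 24577.9 kN·m/m
M_D = W·d = 2022·5.8 = 11727.6 kN·m/m
FS = M_R / M_D = 24577.9 / 11727.6 = 2.096

FS = 2.10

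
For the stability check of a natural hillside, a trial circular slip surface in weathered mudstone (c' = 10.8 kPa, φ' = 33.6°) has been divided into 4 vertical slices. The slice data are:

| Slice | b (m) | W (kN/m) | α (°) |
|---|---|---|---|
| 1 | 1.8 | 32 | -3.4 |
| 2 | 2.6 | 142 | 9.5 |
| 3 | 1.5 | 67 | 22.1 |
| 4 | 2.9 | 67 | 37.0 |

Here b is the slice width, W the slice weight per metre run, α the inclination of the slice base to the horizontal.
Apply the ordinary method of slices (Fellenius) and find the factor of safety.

FS = 3.40

Ordinary method of slices: FS = Σ[c'·Δl_i + (W_i cosα_i)·tanφ'] / Σ W_i sinα_i, with Δl_i = b_i / cosα_i.
Slice 1: Δl = 1.8/cos(-3.4°) = 1.803 m; N'_1 = 32·cos(-3.4°) = 31.9; c'Δl = 19.47; W sinα = -1.9
Slice 2: Δl = 2.6/cos9.5° = 2.636 m; N'_2 = 142·cos9.5° = 140.1; c'Δl = 28.47; W sinα = 23.4
Slice 3: Δl = 1.5/cos22.1° = 1.619 m; N'_3 = 67·cos22.1° = 62.1; c'Δl = 17.48; W sinα = 25.2
Slice 4: Δl = 2.9/cos37.0° = 3.631 m; N'_4 = 67·cos37.0° = 53.5; c'Δl = 39.22; W sinα = 40.3
Σc'Δl = 104.6 kN/m; ΣN' = 287.6 kN/m; ΣW sinα = 87.1 kN/m
Resisting = 104.6 + 287.6·tan33.6° = 104.6 + 191.1 = 295.7 kN/m
FS = 295.7 / 87.1 = 3.396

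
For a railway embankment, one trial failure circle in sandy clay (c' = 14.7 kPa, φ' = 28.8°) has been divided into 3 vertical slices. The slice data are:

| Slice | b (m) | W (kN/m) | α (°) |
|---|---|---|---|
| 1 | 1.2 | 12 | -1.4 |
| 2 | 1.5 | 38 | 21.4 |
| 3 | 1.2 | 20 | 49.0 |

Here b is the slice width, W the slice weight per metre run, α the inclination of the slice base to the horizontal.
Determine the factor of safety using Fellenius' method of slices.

FS = 3.54

Ordinary method of slices: FS = Σ[c'·Δl_i + (W_i cosα_i)·tanφ'] / Σ W_i sinα_i, with Δl_i = b_i / cosα_i.
Slice 1: Δl = 1.2/cos(-1.4°) = 1.200 m; N'_1 = 12·cos(-1.4°) = 12.0; c'Δl = 17.65; W sinα = -0.3
Slice 2: Δl = 1.5/cos21.4° = 1.611 m; N'_2 = 38·cos21.4° = 35.4; c'Δl = 23.68; W sinα = 13.9
Slice 3: Δl = 1.2/cos49.0° = 1.829 m; N'_3 = 20·cos49.0° = 13.1; c'Δl = 26.89; W sinα = 15.1
Σc'Δl = 68.2 kN/m; ΣN' = 60.5 kN/m; ΣW sinα = 28.7 kN/m
Resisting = 68.2 + 60.5·tan28.8° = 68.2 + 33.3 = 101.5 kN/m
FS = 101.5 / 28.7 = 3.540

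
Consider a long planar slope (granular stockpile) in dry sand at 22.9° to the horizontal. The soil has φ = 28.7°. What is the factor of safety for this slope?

For a dry cohesionless infinite slope the factor of safety is FS = tanφ / tanβ.
FS = tan28.7° / tan22.9° = 0.5475 / 0.4224 = 1.296

FS = 1.30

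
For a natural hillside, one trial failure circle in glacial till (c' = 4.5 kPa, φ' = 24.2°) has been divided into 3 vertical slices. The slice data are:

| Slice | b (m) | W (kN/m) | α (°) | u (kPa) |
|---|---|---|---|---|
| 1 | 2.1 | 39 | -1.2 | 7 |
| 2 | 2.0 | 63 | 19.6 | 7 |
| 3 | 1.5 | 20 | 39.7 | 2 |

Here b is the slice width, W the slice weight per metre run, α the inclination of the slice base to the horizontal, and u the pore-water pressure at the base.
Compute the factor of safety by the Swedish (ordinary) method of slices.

FS = 1.93

Ordinary method of slices: FS = Σ[c'·Δl_i + (W_i cosα_i − u_i·Δl_i)·tanφ'] / Σ W_i sinα_i, with Δl_i = b_i / cosα_i.
Slice 1: Δl = 2.1/cos(-1.2°) = 2.100 m; N'_1 = 39·cos(-1.2°) − 7·2.100 = 24.3; c'Δl = 9.45; W sinα = -0.8
Slice 2: Δl = 2.0/cos19.6° = 2.123 m; N'_2 = 63·cos19.6° − 7·2.123 = 44.5; c'Δl = 9.55; W sinα = 21.1
Slice 3: Δl = 1.5/cos39.7° = 1.950 m; N'_3 = 20·cos39.7° − 2·1.950 = 11.5; c'Δl = 8.77; W sinα = 12.8
Σc'Δl = 27.8 kN/m; ΣN' = 80.3 kN/m; ΣW sinα = 33.1 kN/m
Resisting = 27.8 + 80.3·tan24.2° = 27.8 + 36.1 = 63.9 kN/m
FS = 63.9 / 33.1 = 1.930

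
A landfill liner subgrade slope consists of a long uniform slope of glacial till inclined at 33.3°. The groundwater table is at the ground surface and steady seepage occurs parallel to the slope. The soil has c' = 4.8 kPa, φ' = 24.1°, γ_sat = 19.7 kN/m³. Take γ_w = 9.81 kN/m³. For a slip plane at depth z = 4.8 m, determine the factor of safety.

FS = 0.45

With seepage parallel to the slope and the water table at the surface, the effective normal stress on the slip plane uses the buoyant unit weight γ' = γ_sat − γ_w while the driving shear stress uses γ_sat:
FS = [c' + γ' z cos²β tanφ'] / [γ_sat z sinβ cosβ]
γ' = 19.7 − 9.81 = 9.89 kN/m³
Numerator = 4.8 + 9.89·4.8·cos²33.3°·tan24.1° = 4.8 + 9.89·4.8·0.6986·0.4473 = 19.634 kPa
Denominator = 19.7·4.8·sin33.3°·cos33.3° = 19.7·4.8·0.5490·0.8358 = 43.391 kPa
FS = 19.634 / 43.391 = 0.452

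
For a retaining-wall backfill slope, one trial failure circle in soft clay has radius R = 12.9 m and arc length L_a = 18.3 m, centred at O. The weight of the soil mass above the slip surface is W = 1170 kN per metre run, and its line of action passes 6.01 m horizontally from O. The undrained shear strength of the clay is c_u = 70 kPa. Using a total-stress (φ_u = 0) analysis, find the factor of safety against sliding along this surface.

FS = 2.35

Taking moments about the centre O, the resisting moment is provided by the undrained shear strength acting along the arc:
M_R = c_u·L_a·R = 70·18.30·12.9 = 16524.9 kN·m/m
M_D = W·d = 1170·6.01 = 7031.7 kN·m/m
FS = M_R / M_D = 16524.9 / 7031.7 = 2.350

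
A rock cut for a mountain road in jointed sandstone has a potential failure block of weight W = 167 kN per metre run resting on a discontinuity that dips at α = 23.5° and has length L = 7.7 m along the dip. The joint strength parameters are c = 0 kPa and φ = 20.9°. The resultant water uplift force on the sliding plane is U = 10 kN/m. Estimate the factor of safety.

Resolving the block weight along and normal to the plane and applying the Mohr–Coulomb strength on the joint:
N' = W cosα − U = 167·cos23.5° − 10 = 143.1 kN/m
Driving force T = W sinα = 167·sin23.5° = 66.6 kN/m
Resisting force R = c·L + N'·tanφ = 0·7.7 + 143.1·tan20.9° = 0.0 + 54.7 = 54.7 kN/m
FS = R / T = 54.7 / 66.6 = 0.821

FS = 0.82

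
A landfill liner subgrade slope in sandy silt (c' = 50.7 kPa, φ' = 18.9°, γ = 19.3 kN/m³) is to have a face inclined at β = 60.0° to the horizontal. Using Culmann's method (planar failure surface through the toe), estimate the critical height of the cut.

Culmann's analysis gives the critical failure plane at α_cr = (β + φ')/2 = (60.0 + 18.9)/2 = 39.5°, and the critical height
H_c = (4c'/γ) · sinβ cosφ' / [1 − cos(β − φ')]
    = (4·50.7/19.3) · sin60.0°·cos18.9° / [1 − cos(41.1°)]
    = 10.508 · 0.8660·0.9461 / [1 − 0.7536]
    = 10.508 · 0.8193 / 0.2464
    = 34.94 m

H_c = 34.94 m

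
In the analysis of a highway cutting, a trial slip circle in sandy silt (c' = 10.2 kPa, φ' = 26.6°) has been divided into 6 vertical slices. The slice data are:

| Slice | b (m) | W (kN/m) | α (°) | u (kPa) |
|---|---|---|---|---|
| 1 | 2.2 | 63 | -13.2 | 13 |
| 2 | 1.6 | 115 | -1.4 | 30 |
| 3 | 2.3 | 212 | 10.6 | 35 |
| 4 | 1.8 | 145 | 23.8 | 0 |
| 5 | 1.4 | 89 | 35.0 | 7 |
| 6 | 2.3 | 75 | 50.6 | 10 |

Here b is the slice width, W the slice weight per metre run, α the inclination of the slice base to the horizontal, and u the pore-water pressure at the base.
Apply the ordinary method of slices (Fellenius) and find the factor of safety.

Ordinary method of slices: FS = Σ[c'·Δl_i + (W_i cosα_i − u_i·Δl_i)·tanφ'] / Σ W_i sinα_i, with Δl_i = b_i / cosα_i.
Slice 1: Δl = 2.2/cos(-13.2°) = 2.260 m; N'_1 = 63·cos(-13.2°) − 13·2.260 = 32.0; c'Δl = 23.05; W sinα = -14.4
Slice 2: Δl = 1.6/cos(-1.4°) = 1.600 m; N'_2 = 115·cos(-1.4°) − 30·1.600 = 67.0; c'Δl = 16.32; W sinα = -2.8
Slice 3: Δl = 2.3/cos10.6° = 2.340 m; N'_3 = 212·cos10.6° − 35·2.340 = 126.5; c'Δl = 23.87; W sinα = 39.0
Slice 4: Δl = 1.8/cos23.8° = 1.967 m; N'_4 = 145·cos23.8° − 0·1.967 = 132.7; c'Δl = 20.07; W sinα = 58.5
Slice 5: Δl = 1.4/cos35.0° = 1.709 m; N'_5 = 89·cos35.0° − 7·1.709 = 60.9; c'Δl = 17.43; W sinα = 51.0
Slice 6: Δl = 2.3/cos50.6° = 3.624 m; N'_6 = 75·cos50.6° − 10·3.624 = 11.4; c'Δl = 36.96; W sinα = 58.0
Σc'Δl = 137.7 kN/m; ΣN' = 430.4 kN/m; ΣW sinα = 189.3 kN/m
Resisting = 137.7 + 430.4·tan26.6° = 137.7 + 215.5 = 353.2 kN/m
FS = 353.2 / 189.3 = 1.866

FS = 1.87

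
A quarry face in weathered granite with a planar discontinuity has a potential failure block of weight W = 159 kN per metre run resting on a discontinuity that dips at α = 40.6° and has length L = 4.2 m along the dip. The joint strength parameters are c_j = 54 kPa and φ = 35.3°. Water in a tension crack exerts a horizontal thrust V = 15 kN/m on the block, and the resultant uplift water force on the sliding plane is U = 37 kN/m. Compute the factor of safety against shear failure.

Resolving the block weight along and normal to the plane and applying the Mohr–Coulomb strength on the joint:
N' = W cosα − U − V sinα = 159·cos40.6° − 37 − 15·sin40.6° = 74.0 kN/m
Driving force T = W sinα + V cosα = 159·sin40.6° + 15·cos40.6° = 114.9 kN/m
Resisting force R = c_j·L + N'·tanφ = 54·4.2 + 74.0·tan35.3° = 226.8 + 52.4 = 279.2 kN/m
FS = R / T = 279.2 / 114.9 = 2.430

FS = 2.43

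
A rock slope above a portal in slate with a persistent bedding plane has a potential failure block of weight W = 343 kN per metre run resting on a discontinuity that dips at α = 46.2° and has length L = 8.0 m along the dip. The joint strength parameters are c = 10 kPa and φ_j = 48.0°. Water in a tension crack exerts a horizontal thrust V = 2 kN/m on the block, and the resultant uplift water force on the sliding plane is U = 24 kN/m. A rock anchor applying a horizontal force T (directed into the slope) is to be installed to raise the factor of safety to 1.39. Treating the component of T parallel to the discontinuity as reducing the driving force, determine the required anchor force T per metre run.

T = 17 kN/m

Resolving forces along and normal to the sliding plane, with the horizontal anchor force T adding T·sinα to the effective normal force and T·cosα acting up the plane against the driving force:
FS = [cL + (W cosα − U − V sinα + T sinα) tanφ_j] / [W sinα + V cosα − T cosα]
Without the anchor: N' = 212.0 kN/m, driving T_d = 248.9 kN/m, resisting R = 10·8.0 + 212.0·tan48.0° = 315.4 kN/m, FS = 1.27.
Setting FS = 1.39 and solving for T:
1.39·(248.9 − T cos46.2°) = 315.4 + T sin46.2°·tan48.0°
T·(sin46.2°·tan48.0° + 1.39·cos46.2°) = 1.39·248.9 − 315.4
T·(0.7218·1.1106 + 1.39·0.6921) = 346.0 − 315.4 = 30.6
T·1.7637 = 30.6
T = 17.4 kN/m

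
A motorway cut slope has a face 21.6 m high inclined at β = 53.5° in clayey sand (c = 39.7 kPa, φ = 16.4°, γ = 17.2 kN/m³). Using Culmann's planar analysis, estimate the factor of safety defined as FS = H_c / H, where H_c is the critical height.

H_c = (4c/γ) · sinβ cosφ / [1 − cos(β − φ)]
    = (4·39.7/17.2) · sin53.5°·cos16.4° / [1 − cos37.1°]
    = 9.233 · 0.7712 / 0.2024 = 35.17 m
FS = H_c / H = 35.17 / 21.6 = 1.628

FS = 1.63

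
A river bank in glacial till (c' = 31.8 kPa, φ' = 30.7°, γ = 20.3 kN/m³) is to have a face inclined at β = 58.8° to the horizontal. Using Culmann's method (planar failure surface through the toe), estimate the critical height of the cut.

Culmann's analysis gives the critical failure plane at α_cr = (β + φ')/2 = (58.8 + 30.7)/2 = 44.8°, and the critical height
H_c = (4c'/γ) · sinβ cosφ' / [1 − cos(β − φ')]
    = (4·31.8/20.3) · sin58.8°·cos30.7° / [1 − cos(28.1°)]
    = 6.266 · 0.8554·0.8599 / [1 − 0.8821]
    = 6.266 · 0.7355 / 0.1179
    = 39.10 m

H_c = 39.10 m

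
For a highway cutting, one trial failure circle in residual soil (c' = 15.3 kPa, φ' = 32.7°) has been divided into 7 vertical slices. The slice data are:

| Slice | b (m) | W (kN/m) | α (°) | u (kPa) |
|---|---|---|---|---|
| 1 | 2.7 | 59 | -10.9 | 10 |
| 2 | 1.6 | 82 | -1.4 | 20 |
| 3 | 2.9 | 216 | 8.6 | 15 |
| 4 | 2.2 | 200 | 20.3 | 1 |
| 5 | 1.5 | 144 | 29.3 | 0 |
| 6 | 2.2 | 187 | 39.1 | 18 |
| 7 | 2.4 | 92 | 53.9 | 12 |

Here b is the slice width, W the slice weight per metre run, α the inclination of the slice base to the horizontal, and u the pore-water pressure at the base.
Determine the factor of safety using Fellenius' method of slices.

Ordinary method of slices: FS = Σ[c'·Δl_i + (W_i cosα_i − u_i·Δl_i)·tanφ'] / Σ W_i sinα_i, with Δl_i = b_i / cosα_i.
Slice 1: Δl = 2.7/cos(-10.9°) = 2.750 m; N'_1 = 59·cos(-10.9°) − 10·2.750 = 30.4; c'Δl = 42.07; W sinα = -11.2
Slice 2: Δl = 1.6/cos(-1.4°) = 1.600 m; N'_2 = 82·cos(-1.4°) − 20·1.600 = 50.0; c'Δl = 24.49; W sinα = -2.0
Slice 3: Δl = 2.9/cos8.6° = 2.933 m; N'_3 = 216·cos8.6° − 15·2.933 = 169.6; c'Δl = 44.87; W sinα = 32.3
Slice 4: Δl = 2.2/cos20.3° = 2.346 m; N'_4 = 200·cos20.3° − 1·2.346 = 185.2; c'Δl = 35.89; W sinα = 69.4
Slice 5: Δl = 1.5/cos29.3° = 1.720 m; N'_5 = 144·cos29.3° − 0·1.720 = 125.6; c'Δl = 26.32; W sinα = 70.5
Slice 6: Δl = 2.2/cos39.1° = 2.835 m; N'_6 = 187·cos39.1° − 18·2.835 = 94.1; c'Δl = 43.37; W sinα = 117.9
Slice 7: Δl = 2.4/cos53.9° = 4.073 m; N'_7 = 92·cos53.9° − 12·4.073 = 5.3; c'Δl = 62.32; W sinα = 74.3
Σc'Δl = 279.3 kN/m; ΣN' = 660.2 kN/m; ΣW sinα = 351.3 kN/m
Resisting = 279.3 + 660.2·tan32.7° = 279.3 + 423.8 = 703.2 kN/m
FS = 703.2 / 351.3 = 2.002

FS = 2.00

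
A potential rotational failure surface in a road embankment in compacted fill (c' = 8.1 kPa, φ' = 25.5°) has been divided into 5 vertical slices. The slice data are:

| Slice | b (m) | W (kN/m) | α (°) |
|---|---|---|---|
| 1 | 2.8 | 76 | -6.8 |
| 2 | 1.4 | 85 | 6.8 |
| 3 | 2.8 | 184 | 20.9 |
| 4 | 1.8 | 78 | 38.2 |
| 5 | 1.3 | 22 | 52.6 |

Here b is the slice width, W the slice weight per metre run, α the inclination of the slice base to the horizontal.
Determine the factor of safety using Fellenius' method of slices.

FS = 2.18

Ordinary method of slices: FS = Σ[c'·Δl_i + (W_i cosα_i)·tanφ'] / Σ W_i sinα_i, with Δl_i = b_i / cosα_i.
Slice 1: Δl = 2.8/cos(-6.8°) = 2.820 m; N'_1 = 76·cos(-6.8°) = 75.5; c'Δl = 22.84; W sinα = -9.0
Slice 2: Δl = 1.4/cos6.8° = 1.410 m; N'_2 = 85·cos6.8° = 84.4; c'Δl = 11.42; W sinα = 10.1
Slice 3: Δl = 2.8/cos20.9° = 2.997 m; N'_3 = 184·cos20.9° = 171.9; c'Δl = 24.28; W sinα = 65.6
Slice 4: Δl = 1.8/cos38.2° = 2.290 m; N'_4 = 78·cos38.2° = 61.3; c'Δl = 18.55; W sinα = 48.2
Slice 5: Δl = 1.3/cos52.6° = 2.140 m; N'_5 = 22·cos52.6° = 13.4; c'Δl = 17.34; W sinα = 17.5
Σc'Δl = 94.4 kN/m; ΣN' = 406.4 kN/m; ΣW sinα = 132.4 kN/m
Resisting = 94.4 + 406.4·tan25.5° = 94.4 + 193.9 = 288.3 kN/m
FS = 288.3 / 132.4 = 2.177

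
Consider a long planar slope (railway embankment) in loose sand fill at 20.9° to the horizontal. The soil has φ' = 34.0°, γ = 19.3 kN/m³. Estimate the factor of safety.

FS = 1.77

For a dry cohesionless infinite slope the factor of safety is FS = tanφ' / tanβ.
FS = tan34.0° / tan20.9° = 0.6745 / 0.3819 = 1.766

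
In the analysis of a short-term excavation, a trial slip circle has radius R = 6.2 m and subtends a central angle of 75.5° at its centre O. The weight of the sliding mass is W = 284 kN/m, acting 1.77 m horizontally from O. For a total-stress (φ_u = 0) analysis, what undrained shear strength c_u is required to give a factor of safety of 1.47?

FS = c_u·L_a·R / (W·d), so c_u = FS·W·d / (L_a·R).
Arc length L_a = R·θ = 6.2·(75.5°·π/180) = 6.2·1.3177 = 8.17 m
c_u = 1.47·284·1.77 / (8.17·6.2) = 738.9 / 50.65 = 14.59 kPa

c_u = 14.6 kPa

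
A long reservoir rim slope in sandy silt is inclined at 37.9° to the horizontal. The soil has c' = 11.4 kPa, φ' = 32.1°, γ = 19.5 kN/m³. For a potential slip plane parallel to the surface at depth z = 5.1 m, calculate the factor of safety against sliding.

FS = 1.04

For an infinite slope with a slip plane parallel to the surface (no pore pressure): FS = [c' + γz cos²β tanφ'] / [γz sinβ cosβ].
γz = 19.5·5.1 = 99.45 kN/m²
Numerator = 11.4 + 99.45·cos²37.9°·tan32.1° = 11.4 + 99.45·0.6227·0.6273 = 50.244 kPa
Denominator = 99.45·sin37.9°·cos37.9° = 99.45·0.6143·0.7891 = 48.206 kPa
FS = 50.244 / 48.206 = 1.042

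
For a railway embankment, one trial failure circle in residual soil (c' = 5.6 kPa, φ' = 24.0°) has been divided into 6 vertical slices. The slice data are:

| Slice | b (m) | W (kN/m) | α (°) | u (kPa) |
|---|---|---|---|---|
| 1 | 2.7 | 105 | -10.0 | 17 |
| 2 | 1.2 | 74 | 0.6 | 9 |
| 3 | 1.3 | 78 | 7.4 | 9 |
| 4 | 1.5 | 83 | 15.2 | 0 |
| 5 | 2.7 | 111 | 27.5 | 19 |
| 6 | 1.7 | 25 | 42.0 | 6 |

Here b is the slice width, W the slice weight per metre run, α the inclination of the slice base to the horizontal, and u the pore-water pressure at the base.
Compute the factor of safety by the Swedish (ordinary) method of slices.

Ordinary method of slices: FS = Σ[c'·Δl_i + (W_i cosα_i − u_i·Δl_i)·tanφ'] / Σ W_i sinα_i, with Δl_i = b_i / cosα_i.
Slice 1: Δl = 2.7/cos(-10.0°) = 2.742 m; N'_1 = 105·cos(-10.0°) − 17·2.742 = 56.8; c'Δl = 15.35; W sinα = -18.2
Slice 2: Δl = 1.2/cos0.6° = 1.200 m; N'_2 = 74·cos0.6° − 9·1.200 = 63.2; c'Δl = 6.72; W sinα = 0.8
Slice 3: Δl = 1.3/cos7.4° = 1.311 m; N'_3 = 78·cos7.4° − 9·1.311 = 65.6; c'Δl = 7.34; W sinα = 10.0
Slice 4: Δl = 1.5/cos15.2° = 1.554 m; N'_4 = 83·cos15.2° − 0·1.554 = 80.1; c'Δl = 8.70; W sinα = 21.8
Slice 5: Δl = 2.7/cos27.5° = 3.044 m; N'_5 = 111·cos27.5° − 19·3.044 = 40.6; c'Δl = 17.05; W sinα = 51.3
Slice 6: Δl = 1.7/cos42.0° = 2.288 m; N'_6 = 25·cos42.0° − 6·2.288 = 4.9; c'Δl = 12.81; W sinα = 16.7
Σc'Δl = 68.0 kN/m; ΣN' = 311.1 kN/m; ΣW sinα = 82.3 kN/m
Resisting = 68.0 + 311.1·tan24.0° = 68.0 + 138.5 = 206.5 kN/m
FS = 206.5 / 82.3 = 2.508

FS = 2.51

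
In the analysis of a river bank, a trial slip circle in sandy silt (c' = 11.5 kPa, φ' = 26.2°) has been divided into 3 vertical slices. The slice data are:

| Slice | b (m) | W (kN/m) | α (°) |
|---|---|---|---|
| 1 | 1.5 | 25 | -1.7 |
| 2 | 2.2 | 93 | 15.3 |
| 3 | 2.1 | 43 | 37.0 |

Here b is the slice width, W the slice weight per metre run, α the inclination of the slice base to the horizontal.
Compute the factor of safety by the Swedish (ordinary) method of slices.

FS = 2.96

Ordinary method of slices: FS = Σ[c'·Δl_i + (W_i cosα_i)·tanφ'] / Σ W_i sinα_i, with Δl_i = b_i / cosα_i.
Slice 1: Δl = 1.5/cos(-1.7°) = 1.501 m; N'_1 = 25·cos(-1.7°) = 25.0; c'Δl = 17.26; W sinα = -0.7
Slice 2: Δl = 2.2/cos15.3° = 2.281 m; N'_2 = 93·cos15.3° = 89.7; c'Δl = 26.23; W sinα = 24.5
Slice 3: Δl = 2.1/cos37.0° = 2.629 m; N'_3 = 43·cos37.0° = 34.3; c'Δl = 30.24; W sinα = 25.9
Σc'Δl = 73.7 kN/m; ΣN' = 149.0 kN/m; ΣW sinα = 49.7 kN/m
Resisting = 73.7 + 149.0·tan26.2° = 73.7 + 73.3 = 147.1 kN/m
FS = 147.1 / 49.7 = 2.960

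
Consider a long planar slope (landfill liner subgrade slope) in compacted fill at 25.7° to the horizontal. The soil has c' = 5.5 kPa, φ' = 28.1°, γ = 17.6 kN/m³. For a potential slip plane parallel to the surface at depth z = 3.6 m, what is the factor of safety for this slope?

FS = 1.33

For an infinite slope with a slip plane parallel to the surface (no pore pressure): FS = [c' + γz cos²β tanφ'] / [γz sinβ cosβ].
γz = 17.6·3.6 = 63.36 kN/m²
Numerator = 5.5 + 63.36·cos²25.7°·tan28.1° = 5.5 + 63.36·0.8119·0.5340 = 32.969 kPa
Denominator = 63.36·sin25.7°·cos25.7° = 63.36·0.4337·0.9011 = 24.759 kPa
FS = 32.969 / 24.759 = 1.332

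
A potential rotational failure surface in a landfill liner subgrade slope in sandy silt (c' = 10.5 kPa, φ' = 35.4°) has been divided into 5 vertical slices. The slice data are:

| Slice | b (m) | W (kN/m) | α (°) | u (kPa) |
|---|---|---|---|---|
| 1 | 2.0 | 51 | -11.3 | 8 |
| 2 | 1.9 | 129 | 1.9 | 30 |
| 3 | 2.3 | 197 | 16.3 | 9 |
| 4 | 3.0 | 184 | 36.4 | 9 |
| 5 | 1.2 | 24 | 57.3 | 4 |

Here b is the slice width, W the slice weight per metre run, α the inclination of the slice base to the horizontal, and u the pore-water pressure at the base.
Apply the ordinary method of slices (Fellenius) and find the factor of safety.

FS = 2.28

Ordinary method of slices: FS = Σ[c'·Δl_i + (W_i cosα_i − u_i·Δl_i)·tanφ'] / Σ W_i sinα_i, with Δl_i = b_i / cosα_i.
Slice 1: Δl = 2.0/cos(-11.3°) = 2.040 m; N'_1 = 51·cos(-11.3°) − 8·2.040 = 33.7; c'Δl = 21.42; W sinα = -10.0
Slice 2: Δl = 1.9/cos1.9° = 1.901 m; N'_2 = 129·cos1.9° − 30·1.901 = 71.9; c'Δl = 19.96; W sinα = 4.3
Slice 3: Δl = 2.3/cos16.3° = 2.396 m; N'_3 = 197·cos16.3° − 9·2.396 = 167.5; c'Δl = 25.16; W sinα = 55.3
Slice 4: Δl = 3.0/cos36.4° = 3.727 m; N'_4 = 184·cos36.4° − 9·3.727 = 114.6; c'Δl = 39.14; W sinα = 109.2
Slice 5: Δl = 1.2/cos57.3° = 2.221 m; N'_5 = 24·cos57.3° − 4·2.221 = 4.1; c'Δl = 23.32; W sinα = 20.2
Σc'Δl = 129.0 kN/m; ΣN' = 391.7 kN/m; ΣW sinα = 179.0 kN/m
Resisting = 129.0 + 391.7·tan35.4° = 129.0 + 278.4 = 407.4 kN/m
FS = 407.4 / 179.0 = 2.276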